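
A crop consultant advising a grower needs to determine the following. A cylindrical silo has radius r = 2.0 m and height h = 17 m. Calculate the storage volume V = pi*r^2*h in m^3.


V = pi * r^2 * h
  = pi * 2.0^2 * 17
  = pi * 4 * 17
  = 213.63 m^3


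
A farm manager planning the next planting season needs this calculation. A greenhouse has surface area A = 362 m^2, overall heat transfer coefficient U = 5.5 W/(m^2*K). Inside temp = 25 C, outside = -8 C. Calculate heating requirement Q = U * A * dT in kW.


dT = 25 - (-8) = 33 K
Q = U * A * dT
  = 5.5 * 362 * 33
  = 65703 W = 65.70 kW


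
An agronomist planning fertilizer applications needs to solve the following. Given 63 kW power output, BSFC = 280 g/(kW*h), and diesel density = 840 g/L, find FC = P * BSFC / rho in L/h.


FC = P * BSFC / rho_fuel
   = 63 * 280 / 840
   = 17640 / 840
   = 21 L/h


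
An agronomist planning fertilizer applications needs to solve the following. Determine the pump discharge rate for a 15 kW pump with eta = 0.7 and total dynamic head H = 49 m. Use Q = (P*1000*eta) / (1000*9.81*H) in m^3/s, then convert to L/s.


Q = (P * 1000 * eta) / (rho * g * H)
  = (15 * 1000 * 0.7) / (1000 * 9.81 * 49)
  = 10500 / 480690
  = 0.02184 m^3/s = 21.84 L/s


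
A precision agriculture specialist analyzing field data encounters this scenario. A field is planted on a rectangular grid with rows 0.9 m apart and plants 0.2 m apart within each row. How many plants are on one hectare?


D = 10000 / (row_sp * plant_sp)
  = 10000 / (0.9 * 0.2)
  = 10000 / 0.1800
  = 55555.56 plants/ha


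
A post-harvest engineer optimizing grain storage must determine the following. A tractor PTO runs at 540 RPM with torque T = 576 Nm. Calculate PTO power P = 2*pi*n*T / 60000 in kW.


P = 2*pi*n*T / 60000
  = 2*pi * 540 * 576 / 60000
  = 1954321.96 / 60000
  = 32.57 kW


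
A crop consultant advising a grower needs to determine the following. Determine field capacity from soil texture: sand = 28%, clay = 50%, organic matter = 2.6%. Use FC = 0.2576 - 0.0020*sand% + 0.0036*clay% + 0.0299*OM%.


FC = 0.2576 - 0.0020*28 + 0.0036*50 + 0.0299*2.6
   = 0.2576 - 0.0560 + 0.1800 + 0.0777
   = 0.4593


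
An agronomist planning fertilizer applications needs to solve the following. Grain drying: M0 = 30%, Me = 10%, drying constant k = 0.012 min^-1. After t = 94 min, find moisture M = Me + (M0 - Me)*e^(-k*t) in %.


M = Me + (M0 - Me) * e^(-k*t)
  = 10 + (30 - 10) * e^(-0.012*94)
  = 10 + 20 * e^(-1.128)
  = 10 + 20 * 0.32368
  = 10 + 6.4736
  = 16.47%


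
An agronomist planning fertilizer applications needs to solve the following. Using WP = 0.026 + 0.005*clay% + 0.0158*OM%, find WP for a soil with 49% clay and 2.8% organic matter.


WP = 0.026 + 0.005*49 + 0.0158*2.8
   = 0.026 + 0.2450 + 0.0442
   = 0.3152


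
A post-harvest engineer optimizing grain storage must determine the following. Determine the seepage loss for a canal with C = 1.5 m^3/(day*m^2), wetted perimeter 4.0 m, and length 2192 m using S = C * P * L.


S = C * P * L
  = 1.5 * 4.0 * 2192
  = 13152 m^3/day


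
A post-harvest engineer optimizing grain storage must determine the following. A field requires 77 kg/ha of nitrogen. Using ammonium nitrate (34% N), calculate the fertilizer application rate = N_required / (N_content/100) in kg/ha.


Rate = N_required / (N_content / 100)
     = 77 / (34 / 100)
     = 77 / 0.34
     = 226.47 kg/ha


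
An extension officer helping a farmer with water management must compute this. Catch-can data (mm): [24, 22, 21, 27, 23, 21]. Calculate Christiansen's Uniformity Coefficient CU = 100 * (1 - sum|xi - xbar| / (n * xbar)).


xbar = 138 / 6 = 23
sum|xi - xbar| = 10
CU = 100 * (1 - 10 / (6 * 23))
   = 100 * (1 - 0.0725)
   = 92.75%


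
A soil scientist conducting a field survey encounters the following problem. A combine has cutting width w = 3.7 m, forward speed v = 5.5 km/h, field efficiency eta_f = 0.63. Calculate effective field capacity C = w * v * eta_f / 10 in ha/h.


C = w * v * eta_f / 10
  = 3.7 * 5.5 * 0.63 / 10
  = 12.82 / 10
  = 1.28 ha/h


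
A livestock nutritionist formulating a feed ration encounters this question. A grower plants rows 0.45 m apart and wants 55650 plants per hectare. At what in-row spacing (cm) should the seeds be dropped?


spacing = 10000 / (row_sp * density)
        = 10000 / (0.45 * 55650)
        = 10000 / 25042.50
        = 0.39932 m = 39.93 cm


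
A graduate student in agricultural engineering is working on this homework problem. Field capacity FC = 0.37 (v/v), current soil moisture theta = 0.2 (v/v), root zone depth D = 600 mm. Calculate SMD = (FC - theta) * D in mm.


SMD = (FC - theta) * D
    = (0.37 - 0.2) * 600
    = 0.170 * 600
    = 102 mm


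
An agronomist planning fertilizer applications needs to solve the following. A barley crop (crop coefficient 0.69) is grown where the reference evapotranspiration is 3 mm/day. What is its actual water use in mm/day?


ETc = Kc * ET0
    = 0.69 * 3
    = 2.07 mm/day


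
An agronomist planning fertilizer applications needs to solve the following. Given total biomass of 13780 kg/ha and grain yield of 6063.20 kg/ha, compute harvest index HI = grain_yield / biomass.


HI = grain_yield / biomass
   = 6063.20 / 13780
   = 0.44


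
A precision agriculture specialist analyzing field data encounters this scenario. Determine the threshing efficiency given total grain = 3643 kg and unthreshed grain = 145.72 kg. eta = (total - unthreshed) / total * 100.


eta = (total - unthreshed) / total * 100
    = (3643 - 145.72) / 3643 * 100
    = 3497.28 / 3643 * 100
    = 96%


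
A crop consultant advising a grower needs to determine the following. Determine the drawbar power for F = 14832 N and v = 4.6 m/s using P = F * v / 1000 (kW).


P = F * v / 1000
  = 14832 * 4.6 / 1000
  = 68227.20 / 1000
  = 68.23 kW


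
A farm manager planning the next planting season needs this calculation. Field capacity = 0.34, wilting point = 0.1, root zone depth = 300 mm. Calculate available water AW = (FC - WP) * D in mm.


AW = (FC - WP) * D
   = (0.34 - 0.1) * 300
   = 0.24 * 300
   = 72 mm


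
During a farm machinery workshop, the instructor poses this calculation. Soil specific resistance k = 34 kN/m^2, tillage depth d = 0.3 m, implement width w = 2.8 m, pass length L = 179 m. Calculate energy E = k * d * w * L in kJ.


E = k * d * w * L
  = 34 * 0.3 * 2.8 * 179
  = 5112.24 kJ


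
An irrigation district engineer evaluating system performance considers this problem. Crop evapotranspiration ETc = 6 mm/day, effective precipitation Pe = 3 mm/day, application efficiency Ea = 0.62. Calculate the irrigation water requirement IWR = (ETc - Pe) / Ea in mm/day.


IWR = (ETc - Pe) / Ea
    = (6 - 3) / 0.62
    = 3 / 0.62
    = 4.84 mm/day


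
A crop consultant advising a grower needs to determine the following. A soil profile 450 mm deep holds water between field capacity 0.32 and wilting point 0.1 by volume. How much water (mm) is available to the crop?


AW = (FC - WP) * D
   = (0.32 - 0.1) * 450
   = 0.22 * 450
   = 99 mm


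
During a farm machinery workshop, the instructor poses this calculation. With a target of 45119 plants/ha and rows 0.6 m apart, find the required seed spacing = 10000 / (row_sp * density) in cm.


spacing = 10000 / (row_sp * density)
        = 10000 / (0.6 * 45119)
        = 10000 / 27071.40
        = 0.36939 m = 36.94 cm


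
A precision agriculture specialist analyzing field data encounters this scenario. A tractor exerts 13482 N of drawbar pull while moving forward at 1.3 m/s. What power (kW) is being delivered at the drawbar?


P = F * v / 1000
  = 13482 * 1.3 / 1000
  = 17526.60 / 1000
  = 17.53 kW


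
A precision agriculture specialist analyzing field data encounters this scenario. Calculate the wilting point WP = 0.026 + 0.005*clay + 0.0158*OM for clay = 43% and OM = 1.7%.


WP = 0.026 + 0.005*43 + 0.0158*1.7
   = 0.026 + 0.2150 + 0.0269
   = 0.2679


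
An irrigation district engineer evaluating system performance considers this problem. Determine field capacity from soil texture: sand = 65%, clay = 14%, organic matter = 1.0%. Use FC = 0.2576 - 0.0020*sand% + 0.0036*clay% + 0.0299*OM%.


FC = 0.2576 - 0.0020*65 + 0.0036*14 + 0.0299*1.0
   = 0.2576 - 0.1300 + 0.0504 + 0.0299
   = 0.2079


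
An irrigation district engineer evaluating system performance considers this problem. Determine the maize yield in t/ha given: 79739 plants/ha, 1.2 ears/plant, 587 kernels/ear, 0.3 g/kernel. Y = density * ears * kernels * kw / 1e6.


Y = density * ears * kernels * kw
  = 79739 * 1.2 * 587 * 0.3 g/ha
  = 16850445.48 g/ha
  = 16850.45 kg/ha = 16.85 t/ha


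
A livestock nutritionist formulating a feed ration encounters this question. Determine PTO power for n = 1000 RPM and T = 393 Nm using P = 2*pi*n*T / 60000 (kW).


P = 2*pi*n*T / 60000
  = 2*pi * 1000 * 393 / 60000
  = 2469291.83 / 60000
  = 41.15 kW


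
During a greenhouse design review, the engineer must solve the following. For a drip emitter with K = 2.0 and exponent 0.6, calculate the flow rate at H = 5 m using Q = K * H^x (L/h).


Q = K * H^x
  = 2.0 * 5^0.6
  = 2.0 * 2.6265
  = 5.25 L/h


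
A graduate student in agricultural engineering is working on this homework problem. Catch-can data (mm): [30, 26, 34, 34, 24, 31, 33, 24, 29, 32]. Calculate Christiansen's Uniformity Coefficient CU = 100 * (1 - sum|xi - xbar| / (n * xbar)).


xbar = 297 / 10 = 29.700
sum|xi - xbar| = 31.600
CU = 100 * (1 - 31.600 / (10 * 29.700))
   = 100 * (1 - 0.1064)
   = 89.36%


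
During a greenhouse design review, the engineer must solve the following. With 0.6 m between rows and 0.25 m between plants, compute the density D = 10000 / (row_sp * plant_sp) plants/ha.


D = 10000 / (row_sp * plant_sp)
  = 10000 / (0.6 * 0.25)
  = 10000 / 0.1500
  = 66666.67 plants/ha


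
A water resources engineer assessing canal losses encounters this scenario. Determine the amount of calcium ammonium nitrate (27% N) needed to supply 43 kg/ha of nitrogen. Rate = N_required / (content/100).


Rate = N_required / (N_content / 100)
     = 43 / (27 / 100)
     = 43 / 0.27
     = 159.26 kg/ha


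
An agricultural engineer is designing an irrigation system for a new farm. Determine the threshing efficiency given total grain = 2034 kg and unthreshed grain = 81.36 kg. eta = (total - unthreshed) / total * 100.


eta = (total - unthreshed) / total * 100
    = (2034 - 81.36) / 2034 * 100
    = 1952.64 / 2034 * 100
    = 96%


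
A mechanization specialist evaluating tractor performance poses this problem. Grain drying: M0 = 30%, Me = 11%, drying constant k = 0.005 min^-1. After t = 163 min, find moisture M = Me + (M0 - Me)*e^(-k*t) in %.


M = Me + (M0 - Me) * e^(-k*t)
  = 11 + (30 - 11) * e^(-0.005*163)
  = 11 + 19 * e^(-0.815)
  = 11 + 19 * 0.44264
  = 11 + 8.4101
  = 19.41%


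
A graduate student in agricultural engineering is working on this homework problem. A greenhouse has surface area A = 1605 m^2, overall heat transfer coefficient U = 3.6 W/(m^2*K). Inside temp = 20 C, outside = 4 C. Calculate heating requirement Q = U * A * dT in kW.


dT = 20 - (4) = 16 K
Q = U * A * dT
  = 3.6 * 1605 * 16
  = 92448 W = 92.45 kW


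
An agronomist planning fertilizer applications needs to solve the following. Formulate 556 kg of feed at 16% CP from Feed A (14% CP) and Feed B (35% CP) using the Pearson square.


parts_A = CP_b - target = 35 - 16 = 19
parts_B = target - CP_a = 16 - 14 = 2
total_parts = 19 + 2 = 21
Feed A = 556 * 19 / 21 = 503.05 kg
Feed B = 556 * 2 / 21 = 52.95 kg

503.05 kg


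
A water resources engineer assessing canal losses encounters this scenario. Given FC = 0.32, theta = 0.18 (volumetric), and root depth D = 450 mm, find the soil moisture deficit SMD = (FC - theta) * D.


SMD = (FC - theta) * D
    = (0.32 - 0.18) * 450
    = 0.140 * 450
    = 63 mm


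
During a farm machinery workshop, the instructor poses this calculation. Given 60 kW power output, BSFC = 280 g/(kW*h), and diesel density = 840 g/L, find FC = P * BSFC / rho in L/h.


FC = P * BSFC / rho_fuel
   = 60 * 280 / 840
   = 16800 / 840
   = 20 L/h


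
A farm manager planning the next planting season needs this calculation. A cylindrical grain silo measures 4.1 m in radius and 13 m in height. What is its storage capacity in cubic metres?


V = pi * r^2 * h
  = pi * 4.1^2 * 13
  = pi * 16.81 * 13
  = 686.53 m^3


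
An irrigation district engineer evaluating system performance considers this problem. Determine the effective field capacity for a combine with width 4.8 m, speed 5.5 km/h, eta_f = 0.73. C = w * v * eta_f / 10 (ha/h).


C = w * v * eta_f / 10
  = 4.8 * 5.5 * 0.73 / 10
  = 19.27 / 10
  = 1.93 ha/h


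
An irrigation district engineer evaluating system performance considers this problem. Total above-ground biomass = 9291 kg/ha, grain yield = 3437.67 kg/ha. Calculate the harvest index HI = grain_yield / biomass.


HI = grain_yield / biomass
   = 3437.67 / 9291
   = 0.37


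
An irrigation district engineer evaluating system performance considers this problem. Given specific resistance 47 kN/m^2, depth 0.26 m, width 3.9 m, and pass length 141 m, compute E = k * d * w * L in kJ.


E = k * d * w * L
  = 47 * 0.26 * 3.9 * 141
  = 6719.78 kJ


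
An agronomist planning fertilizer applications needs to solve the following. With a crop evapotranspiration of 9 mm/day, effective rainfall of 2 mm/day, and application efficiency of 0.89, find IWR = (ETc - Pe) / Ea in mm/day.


IWR = (ETc - Pe) / Ea
    = (9 - 2) / 0.89
    = 7 / 0.89
    = 7.87 mm/day


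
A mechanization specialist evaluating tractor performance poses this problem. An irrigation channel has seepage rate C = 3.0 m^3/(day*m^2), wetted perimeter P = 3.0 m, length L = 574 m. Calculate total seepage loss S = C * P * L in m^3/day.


S = C * P * L
  = 3.0 * 3.0 * 574
  = 5166 m^3/day


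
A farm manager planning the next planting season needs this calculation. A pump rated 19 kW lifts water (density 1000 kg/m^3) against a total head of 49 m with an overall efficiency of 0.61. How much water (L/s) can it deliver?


Q = (P * 1000 * eta) / (rho * g * H)
  = (19 * 1000 * 0.61) / (1000 * 9.81 * 49)
  = 11590 / 480690
  = 0.02411 m^3/s = 24.11 L/s


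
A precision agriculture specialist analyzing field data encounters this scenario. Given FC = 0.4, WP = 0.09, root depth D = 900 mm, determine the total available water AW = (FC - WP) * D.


AW = (FC - WP) * D
   = (0.4 - 0.09) * 900
   = 0.31 * 900
   = 279 mm


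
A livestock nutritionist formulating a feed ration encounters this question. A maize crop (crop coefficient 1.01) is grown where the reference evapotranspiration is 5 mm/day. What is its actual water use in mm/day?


ETc = Kc * ET0
    = 1.01 * 5
    = 5.05 mm/day


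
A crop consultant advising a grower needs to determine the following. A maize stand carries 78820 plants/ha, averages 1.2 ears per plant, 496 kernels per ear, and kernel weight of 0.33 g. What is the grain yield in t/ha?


Y = density * ears * kernels * kw
  = 78820 * 1.2 * 496 * 0.33 g/ha
  = 15481509.12 g/ha
  = 15481.51 kg/ha = 15.48 t/ha


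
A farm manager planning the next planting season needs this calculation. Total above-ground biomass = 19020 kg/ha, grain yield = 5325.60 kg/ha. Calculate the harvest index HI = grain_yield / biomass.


HI = grain_yield / biomass
   = 5325.60 / 19020
   = 0.28


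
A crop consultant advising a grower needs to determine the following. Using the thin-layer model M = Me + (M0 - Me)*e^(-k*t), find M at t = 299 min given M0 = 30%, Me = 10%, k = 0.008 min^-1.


M = Me + (M0 - Me) * e^(-k*t)
  = 10 + (30 - 10) * e^(-0.008*299)
  = 10 + 20 * e^(-2.392)
  = 10 + 20 * 0.09145
  = 10 + 1.8289
  = 11.83%


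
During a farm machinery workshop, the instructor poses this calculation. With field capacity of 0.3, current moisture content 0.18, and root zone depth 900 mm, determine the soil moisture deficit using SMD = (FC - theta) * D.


SMD = (FC - theta) * D
    = (0.3 - 0.18) * 900
    = 0.120 * 900
    = 108 mm


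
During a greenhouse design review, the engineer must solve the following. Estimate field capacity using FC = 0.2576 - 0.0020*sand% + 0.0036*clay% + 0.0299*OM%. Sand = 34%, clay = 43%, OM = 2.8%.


FC = 0.2576 - 0.0020*34 + 0.0036*43 + 0.0299*2.8
   = 0.2576 - 0.0680 + 0.1548 + 0.0837
   = 0.4281


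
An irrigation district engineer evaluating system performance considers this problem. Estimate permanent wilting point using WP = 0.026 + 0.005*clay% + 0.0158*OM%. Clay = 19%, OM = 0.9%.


WP = 0.026 + 0.005*19 + 0.0158*0.9
   = 0.026 + 0.0950 + 0.0142
   = 0.1352


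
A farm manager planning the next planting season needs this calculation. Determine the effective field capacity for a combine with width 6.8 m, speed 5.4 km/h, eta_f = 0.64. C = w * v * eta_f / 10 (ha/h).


C = w * v * eta_f / 10
  = 6.8 * 5.4 * 0.64 / 10
  = 23.50 / 10
  = 2.35 ha/h


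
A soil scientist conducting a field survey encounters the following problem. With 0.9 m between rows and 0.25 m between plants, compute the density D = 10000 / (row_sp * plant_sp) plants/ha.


D = 10000 / (row_sp * plant_sp)
  = 10000 / (0.9 * 0.25)
  = 10000 / 0.2250
  = 44444.44 plants/ha


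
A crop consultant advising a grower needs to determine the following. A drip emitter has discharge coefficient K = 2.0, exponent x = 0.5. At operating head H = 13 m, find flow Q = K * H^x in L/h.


Q = K * H^x
  = 2.0 * 13^0.5
  = 2.0 * 3.6056
  = 7.21 L/h


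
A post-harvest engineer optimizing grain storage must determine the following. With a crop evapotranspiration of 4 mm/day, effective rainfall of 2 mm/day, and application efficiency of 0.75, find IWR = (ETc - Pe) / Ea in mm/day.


IWR = (ETc - Pe) / Ea
    = (4 - 2) / 0.75
    = 2 / 0.75
    = 2.67 mm/day


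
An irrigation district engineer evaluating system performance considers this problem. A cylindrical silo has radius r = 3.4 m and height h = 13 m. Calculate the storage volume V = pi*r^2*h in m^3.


V = pi * r^2 * h
  = pi * 3.4^2 * 13
  = pi * 11.56 * 13
  = 472.12 m^3


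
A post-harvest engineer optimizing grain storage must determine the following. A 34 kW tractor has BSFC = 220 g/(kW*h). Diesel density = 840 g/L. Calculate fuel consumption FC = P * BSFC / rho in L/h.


FC = P * BSFC / rho_fuel
   = 34 * 220 / 840
   = 7480 / 840
   = 8.90 L/h


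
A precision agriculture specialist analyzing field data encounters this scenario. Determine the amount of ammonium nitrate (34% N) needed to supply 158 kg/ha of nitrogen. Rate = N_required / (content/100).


Rate = N_required / (N_content / 100)
     = 158 / (34 / 100)
     = 158 / 0.34
     = 464.71 kg/ha


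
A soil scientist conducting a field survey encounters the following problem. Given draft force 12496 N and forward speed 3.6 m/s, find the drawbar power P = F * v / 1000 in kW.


P = F * v / 1000
  = 12496 * 3.6 / 1000
  = 44985.60 / 1000
  = 44.99 kW


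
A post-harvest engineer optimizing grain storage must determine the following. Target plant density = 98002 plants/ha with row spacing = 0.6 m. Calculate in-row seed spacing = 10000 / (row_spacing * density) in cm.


spacing = 10000 / (row_sp * density)
        = 10000 / (0.6 * 98002)
        = 10000 / 58801.20
        = 0.17006 m = 17.01 cm


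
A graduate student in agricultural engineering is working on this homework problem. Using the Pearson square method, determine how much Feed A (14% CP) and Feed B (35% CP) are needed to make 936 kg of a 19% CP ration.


parts_A = CP_b - target = 35 - 19 = 16
parts_B = target - CP_a = 19 - 14 = 5
total_parts = 16 + 5 = 21
Feed A = 936 * 16 / 21 = 713.14 kg
Feed B = 936 * 5 / 21 = 222.86 kg

713.14 kg


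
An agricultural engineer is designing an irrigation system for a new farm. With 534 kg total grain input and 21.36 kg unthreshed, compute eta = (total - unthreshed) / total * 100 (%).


eta = (total - unthreshed) / total * 100
    = (534 - 21.36) / 534 * 100
    = 512.64 / 534 * 100
    = 96%


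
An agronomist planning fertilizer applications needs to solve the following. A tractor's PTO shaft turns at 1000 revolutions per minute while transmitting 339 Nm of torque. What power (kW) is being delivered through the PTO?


P = 2*pi*n*T / 60000
  = 2*pi * 1000 * 339 / 60000
  = 2129999.82 / 60000
  = 35.50 kW


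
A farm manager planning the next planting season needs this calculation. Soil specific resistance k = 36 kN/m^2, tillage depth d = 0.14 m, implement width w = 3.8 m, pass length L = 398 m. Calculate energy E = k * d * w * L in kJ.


E = k * d * w * L
  = 36 * 0.14 * 3.8 * 398
  = 7622.50 kJ


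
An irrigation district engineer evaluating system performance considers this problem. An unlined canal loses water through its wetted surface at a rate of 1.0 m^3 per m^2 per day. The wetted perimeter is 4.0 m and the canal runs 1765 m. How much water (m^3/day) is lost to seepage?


S = C * P * L
  = 1.0 * 4.0 * 1765
  = 7060 m^3/day


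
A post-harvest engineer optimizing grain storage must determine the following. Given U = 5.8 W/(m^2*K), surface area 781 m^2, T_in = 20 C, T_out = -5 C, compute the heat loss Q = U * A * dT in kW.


dT = 20 - (-5) = 25 K
Q = U * A * dT
  = 5.8 * 781 * 25
  = 113245 W = 113.25 kW


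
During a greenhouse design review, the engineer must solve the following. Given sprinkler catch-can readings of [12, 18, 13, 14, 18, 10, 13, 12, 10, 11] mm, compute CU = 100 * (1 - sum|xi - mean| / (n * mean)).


xbar = 131 / 10 = 13.100
sum|xi - xbar| = 21.400
CU = 100 * (1 - 21.400 / (10 * 13.100))
   = 100 * (1 - 0.1634)
   = 83.66%


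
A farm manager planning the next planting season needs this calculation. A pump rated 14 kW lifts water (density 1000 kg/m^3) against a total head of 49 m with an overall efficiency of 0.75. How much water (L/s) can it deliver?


Q = (P * 1000 * eta) / (rho * g * H)
  = (14 * 1000 * 0.75) / (1000 * 9.81 * 49)
  = 10500 / 480690
  = 0.02184 m^3/s = 21.84 L/s


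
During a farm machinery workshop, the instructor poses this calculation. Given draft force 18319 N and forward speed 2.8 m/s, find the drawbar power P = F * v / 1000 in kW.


P = F * v / 1000
  = 18319 * 2.8 / 1000
  = 51293.20 / 1000
  = 51.29 kW


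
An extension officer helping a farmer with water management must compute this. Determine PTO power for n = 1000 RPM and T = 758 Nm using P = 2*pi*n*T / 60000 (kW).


P = 2*pi*n*T / 60000
  = 2*pi * 1000 * 758 / 60000
  = 4762654.46 / 60000
  = 79.38 kW


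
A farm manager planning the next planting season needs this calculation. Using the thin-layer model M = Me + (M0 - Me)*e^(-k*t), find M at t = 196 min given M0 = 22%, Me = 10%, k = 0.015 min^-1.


M = Me + (M0 - Me) * e^(-k*t)
  = 10 + (22 - 10) * e^(-0.015*196)
  = 10 + 12 * e^(-2.940)
  = 10 + 12 * 0.05287
  = 10 + 0.6344
  = 10.63%


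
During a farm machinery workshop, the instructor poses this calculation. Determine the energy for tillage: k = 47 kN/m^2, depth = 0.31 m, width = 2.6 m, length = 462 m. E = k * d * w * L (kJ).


E = k * d * w * L
  = 47 * 0.31 * 2.6 * 462
  = 17501.48 kJ


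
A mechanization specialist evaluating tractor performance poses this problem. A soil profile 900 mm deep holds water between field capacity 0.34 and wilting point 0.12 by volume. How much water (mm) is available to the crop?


AW = (FC - WP) * D
   = (0.34 - 0.12) * 900
   = 0.22 * 900
   = 198 mm


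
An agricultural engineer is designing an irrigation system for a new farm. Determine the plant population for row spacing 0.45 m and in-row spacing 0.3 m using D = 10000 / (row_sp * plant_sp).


D = 10000 / (row_sp * plant_sp)
  = 10000 / (0.45 * 0.3)
  = 10000 / 0.1350
  = 74074.07 plants/ha


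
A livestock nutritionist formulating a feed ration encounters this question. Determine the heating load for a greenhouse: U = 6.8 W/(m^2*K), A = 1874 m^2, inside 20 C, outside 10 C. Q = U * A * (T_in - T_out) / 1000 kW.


dT = 20 - (10) = 10 K
Q = U * A * dT
  = 6.8 * 1874 * 10
  = 127432 W = 127.43 kW


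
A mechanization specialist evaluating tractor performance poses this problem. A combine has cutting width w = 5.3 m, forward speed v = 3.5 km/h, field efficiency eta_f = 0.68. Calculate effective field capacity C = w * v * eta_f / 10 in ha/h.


C = w * v * eta_f / 10
  = 5.3 * 3.5 * 0.68 / 10
  = 12.61 / 10
  = 1.26 ha/h


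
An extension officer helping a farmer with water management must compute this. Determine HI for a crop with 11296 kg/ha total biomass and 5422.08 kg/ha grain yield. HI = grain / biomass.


HI = grain_yield / biomass
   = 5422.08 / 11296
   = 0.48


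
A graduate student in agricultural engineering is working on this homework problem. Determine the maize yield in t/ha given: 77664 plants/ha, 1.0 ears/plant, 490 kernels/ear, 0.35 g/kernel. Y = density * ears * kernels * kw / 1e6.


Y = density * ears * kernels * kw
  = 77664 * 1.0 * 490 * 0.35 g/ha
  = 13319376 g/ha
  = 13319.38 kg/ha = 13.32 t/ha


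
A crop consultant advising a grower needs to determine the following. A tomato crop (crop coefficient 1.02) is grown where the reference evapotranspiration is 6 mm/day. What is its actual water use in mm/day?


ETc = Kc * ET0
    = 1.02 * 6
    = 6.12 mm/day


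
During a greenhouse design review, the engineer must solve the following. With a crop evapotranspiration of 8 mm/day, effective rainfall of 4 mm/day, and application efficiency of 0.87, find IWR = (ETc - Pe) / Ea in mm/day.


IWR = (ETc - Pe) / Ea
    = (8 - 4) / 0.87
    = 4 / 0.87
    = 4.60 mm/day


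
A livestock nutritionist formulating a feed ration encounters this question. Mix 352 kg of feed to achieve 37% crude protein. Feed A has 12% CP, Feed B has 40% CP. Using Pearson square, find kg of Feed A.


parts_A = CP_b - target = 40 - 37 = 3
parts_B = target - CP_a = 37 - 12 = 25
total_parts = 3 + 25 = 28
Feed A = 352 * 3 / 28 = 37.71 kg
Feed B = 352 * 25 / 28 = 314.29 kg

37.71 kg


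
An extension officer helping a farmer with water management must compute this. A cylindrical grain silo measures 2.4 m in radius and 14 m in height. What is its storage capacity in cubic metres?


V = pi * r^2 * h
  = pi * 2.4^2 * 14
  = pi * 5.76 * 14
  = 253.34 m^3


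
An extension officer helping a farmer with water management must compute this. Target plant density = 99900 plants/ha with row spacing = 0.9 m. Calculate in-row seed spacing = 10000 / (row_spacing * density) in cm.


spacing = 10000 / (row_sp * density)
        = 10000 / (0.9 * 99900)
        = 10000 / 89910
        = 0.11122 m = 11.12 cm


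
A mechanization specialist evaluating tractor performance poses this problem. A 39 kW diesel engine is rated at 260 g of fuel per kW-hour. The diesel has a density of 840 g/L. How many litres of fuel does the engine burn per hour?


FC = P * BSFC / rho_fuel
   = 39 * 260 / 840
   = 10140 / 840
   = 12.07 L/h


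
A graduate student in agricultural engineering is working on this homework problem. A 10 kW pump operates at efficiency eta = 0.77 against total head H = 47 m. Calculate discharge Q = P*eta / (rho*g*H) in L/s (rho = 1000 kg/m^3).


Q = (P * 1000 * eta) / (rho * g * H)
  = (10 * 1000 * 0.77) / (1000 * 9.81 * 47)
  = 7700 / 461070
  = 0.01670 m^3/s = 16.70 L/s


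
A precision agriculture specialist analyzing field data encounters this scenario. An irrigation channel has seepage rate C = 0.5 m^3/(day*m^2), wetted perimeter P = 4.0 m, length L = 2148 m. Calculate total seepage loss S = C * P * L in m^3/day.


S = C * P * L
  = 0.5 * 4.0 * 2148
  = 4296 m^3/day


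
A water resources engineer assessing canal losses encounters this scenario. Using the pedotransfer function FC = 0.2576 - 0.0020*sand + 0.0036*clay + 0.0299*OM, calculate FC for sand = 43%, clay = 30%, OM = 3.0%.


FC = 0.2576 - 0.0020*43 + 0.0036*30 + 0.0299*3.0
   = 0.2576 - 0.0860 + 0.1080 + 0.0897
   = 0.3693


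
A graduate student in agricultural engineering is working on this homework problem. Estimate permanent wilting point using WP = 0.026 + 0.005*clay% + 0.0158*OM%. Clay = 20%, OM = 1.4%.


WP = 0.026 + 0.005*20 + 0.0158*1.4
   = 0.026 + 0.1000 + 0.0221
   = 0.1481


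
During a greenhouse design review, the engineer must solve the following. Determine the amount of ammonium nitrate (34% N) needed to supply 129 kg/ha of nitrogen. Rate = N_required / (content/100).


Rate = N_required / (N_content / 100)
     = 129 / (34 / 100)
     = 129 / 0.34
     = 379.41 kg/ha


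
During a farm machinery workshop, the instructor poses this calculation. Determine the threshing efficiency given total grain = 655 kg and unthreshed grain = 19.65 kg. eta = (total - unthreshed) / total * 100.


eta = (total - unthreshed) / total * 100
    = (655 - 19.65) / 655 * 100
    = 635.35 / 655 * 100
    = 97%


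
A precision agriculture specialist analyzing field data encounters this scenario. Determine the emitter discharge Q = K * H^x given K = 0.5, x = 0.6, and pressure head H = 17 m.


Q = K * H^x
  = 0.5 * 17^0.6
  = 0.5 * 5.4736
  = 2.74 L/h


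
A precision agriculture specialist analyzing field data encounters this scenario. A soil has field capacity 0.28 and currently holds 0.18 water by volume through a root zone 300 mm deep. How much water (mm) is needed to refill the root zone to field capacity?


SMD = (FC - theta) * D
    = (0.28 - 0.18) * 300
    = 0.100 * 300
    = 30 mm


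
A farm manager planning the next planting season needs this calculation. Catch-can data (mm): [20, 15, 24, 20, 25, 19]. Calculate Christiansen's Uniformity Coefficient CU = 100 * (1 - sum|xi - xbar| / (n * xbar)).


xbar = 123 / 6 = 20.500
sum|xi - xbar| = 16
CU = 100 * (1 - 16 / (6 * 20.500))
   = 100 * (1 - 0.1301)
   = 86.99%


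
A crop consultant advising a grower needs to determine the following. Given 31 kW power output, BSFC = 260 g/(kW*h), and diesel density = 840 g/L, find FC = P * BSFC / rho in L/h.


FC = P * BSFC / rho_fuel
   = 31 * 260 / 840
   = 8060 / 840
   = 9.60 L/h


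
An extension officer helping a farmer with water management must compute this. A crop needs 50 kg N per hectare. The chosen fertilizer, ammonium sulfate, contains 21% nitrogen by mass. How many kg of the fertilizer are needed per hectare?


Rate = N_required / (N_content / 100)
     = 50 / (21 / 100)
     = 50 / 0.21
     = 238.10 kg/ha


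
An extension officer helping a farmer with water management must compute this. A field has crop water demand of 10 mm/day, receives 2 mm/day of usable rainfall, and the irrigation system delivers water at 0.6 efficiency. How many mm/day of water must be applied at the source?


IWR = (ETc - Pe) / Ea
    = (10 - 2) / 0.6
    = 8 / 0.6
    = 13.33 mm/day


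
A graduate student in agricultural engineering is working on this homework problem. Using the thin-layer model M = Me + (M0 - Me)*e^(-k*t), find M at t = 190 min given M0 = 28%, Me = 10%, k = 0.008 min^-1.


M = Me + (M0 - Me) * e^(-k*t)
  = 10 + (28 - 10) * e^(-0.008*190)
  = 10 + 18 * e^(-1.520)
  = 10 + 18 * 0.21871
  = 10 + 3.9368
  = 13.94%


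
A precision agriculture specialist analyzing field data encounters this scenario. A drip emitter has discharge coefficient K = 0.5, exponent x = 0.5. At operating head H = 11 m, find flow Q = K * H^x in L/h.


Q = K * H^x
  = 0.5 * 11^0.5
  = 0.5 * 3.3166
  = 1.66 L/h


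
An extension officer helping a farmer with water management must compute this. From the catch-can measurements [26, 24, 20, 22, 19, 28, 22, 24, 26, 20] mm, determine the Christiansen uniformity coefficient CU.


xbar = 231 / 10 = 23.100
sum|xi - xbar| = 25
CU = 100 * (1 - 25 / (10 * 23.100))
   = 100 * (1 - 0.1082)
   = 89.18%


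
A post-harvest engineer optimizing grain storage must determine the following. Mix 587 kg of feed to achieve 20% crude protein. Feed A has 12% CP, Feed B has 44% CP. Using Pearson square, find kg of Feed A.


parts_A = CP_b - target = 44 - 20 = 24
parts_B = target - CP_a = 20 - 12 = 8
total_parts = 24 + 8 = 32
Feed A = 587 * 24 / 32 = 440.25 kg
Feed B = 587 * 8 / 32 = 146.75 kg

440.25 kg


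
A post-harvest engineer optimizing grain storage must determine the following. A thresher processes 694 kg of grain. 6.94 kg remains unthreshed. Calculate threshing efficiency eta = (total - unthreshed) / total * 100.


eta = (total - unthreshed) / total * 100
    = (694 - 6.94) / 694 * 100
    = 687.06 / 694 * 100
    = 99%


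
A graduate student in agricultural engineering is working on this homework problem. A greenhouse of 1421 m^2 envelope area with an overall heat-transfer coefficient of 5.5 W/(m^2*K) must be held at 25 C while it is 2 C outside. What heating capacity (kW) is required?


dT = 25 - (2) = 23 K
Q = U * A * dT
  = 5.5 * 1421 * 23
  = 179756.50 W = 179.76 kW


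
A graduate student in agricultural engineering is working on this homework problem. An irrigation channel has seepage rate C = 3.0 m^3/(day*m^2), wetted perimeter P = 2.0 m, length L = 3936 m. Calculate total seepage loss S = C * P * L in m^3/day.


S = C * P * L
  = 3.0 * 2.0 * 3936
  = 23616 m^3/day


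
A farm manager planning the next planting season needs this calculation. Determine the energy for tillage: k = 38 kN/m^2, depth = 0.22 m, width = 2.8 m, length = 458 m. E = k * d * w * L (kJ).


E = k * d * w * L
  = 38 * 0.22 * 2.8 * 458
  = 10720.86 kJ


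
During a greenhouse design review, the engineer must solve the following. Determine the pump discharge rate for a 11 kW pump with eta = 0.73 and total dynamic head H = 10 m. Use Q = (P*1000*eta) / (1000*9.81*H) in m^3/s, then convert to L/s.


Q = (P * 1000 * eta) / (rho * g * H)
  = (11 * 1000 * 0.73) / (1000 * 9.81 * 10)
  = 8030 / 98100
  = 0.08186 m^3/s = 81.86 L/s


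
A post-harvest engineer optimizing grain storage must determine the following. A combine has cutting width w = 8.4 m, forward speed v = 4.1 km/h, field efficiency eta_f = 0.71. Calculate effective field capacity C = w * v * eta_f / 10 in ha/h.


C = w * v * eta_f / 10
  = 8.4 * 4.1 * 0.71 / 10
  = 24.45 / 10
  = 2.45 ha/h


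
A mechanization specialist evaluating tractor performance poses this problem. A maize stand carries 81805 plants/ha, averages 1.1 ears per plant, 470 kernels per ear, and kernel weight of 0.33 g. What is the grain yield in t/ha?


Y = density * ears * kernels * kw
  = 81805 * 1.1 * 470 * 0.33 g/ha
  = 13956751.05 g/ha
  = 13956.75 kg/ha = 13.96 t/ha


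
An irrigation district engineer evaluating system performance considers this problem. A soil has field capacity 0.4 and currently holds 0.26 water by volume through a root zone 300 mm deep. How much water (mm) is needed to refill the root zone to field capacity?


SMD = (FC - theta) * D
    = (0.4 - 0.26) * 300
    = 0.140 * 300
    = 42 mm


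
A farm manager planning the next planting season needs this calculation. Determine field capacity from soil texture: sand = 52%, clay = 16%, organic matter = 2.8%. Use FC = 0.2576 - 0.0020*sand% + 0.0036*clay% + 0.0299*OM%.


FC = 0.2576 - 0.0020*52 + 0.0036*16 + 0.0299*2.8
   = 0.2576 - 0.1040 + 0.0576 + 0.0837
   = 0.2949


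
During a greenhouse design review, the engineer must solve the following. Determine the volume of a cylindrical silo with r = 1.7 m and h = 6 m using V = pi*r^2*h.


V = pi * r^2 * h
  = pi * 1.7^2 * 6
  = pi * 2.89 * 6
  = 54.48 m^3


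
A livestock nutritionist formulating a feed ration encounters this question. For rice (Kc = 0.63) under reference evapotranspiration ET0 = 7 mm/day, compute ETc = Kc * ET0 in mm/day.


ETc = Kc * ET0
    = 0.63 * 7
    = 4.41 mm/day


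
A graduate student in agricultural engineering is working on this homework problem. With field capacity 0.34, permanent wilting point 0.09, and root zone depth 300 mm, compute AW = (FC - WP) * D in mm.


AW = (FC - WP) * D
   = (0.34 - 0.09) * 300
   = 0.25 * 300
   = 75 mm


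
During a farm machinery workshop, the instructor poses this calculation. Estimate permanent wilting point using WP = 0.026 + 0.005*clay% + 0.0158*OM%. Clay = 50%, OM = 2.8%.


WP = 0.026 + 0.005*50 + 0.0158*2.8
   = 0.026 + 0.2500 + 0.0442
   = 0.3202


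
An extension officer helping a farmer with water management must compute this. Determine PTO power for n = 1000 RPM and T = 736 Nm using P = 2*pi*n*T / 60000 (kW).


P = 2*pi*n*T / 60000
  = 2*pi * 1000 * 736 / 60000
  = 4624424.39 / 60000
  = 77.07 kW


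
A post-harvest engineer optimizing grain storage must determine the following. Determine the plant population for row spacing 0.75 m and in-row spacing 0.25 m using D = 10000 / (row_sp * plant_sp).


D = 10000 / (row_sp * plant_sp)
  = 10000 / (0.75 * 0.25)
  = 10000 / 0.1875
  = 53333.33 plants/ha


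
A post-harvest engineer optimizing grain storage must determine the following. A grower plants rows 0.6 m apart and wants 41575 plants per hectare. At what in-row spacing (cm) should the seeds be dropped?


spacing = 10000 / (row_sp * density)
        = 10000 / (0.6 * 41575)
        = 10000 / 24945
        = 0.40088 m = 40.09 cm


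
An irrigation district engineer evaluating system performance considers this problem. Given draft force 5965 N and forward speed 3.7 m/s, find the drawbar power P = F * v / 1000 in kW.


P = F * v / 1000
  = 5965 * 3.7 / 1000
  = 22070.50 / 1000
  = 22.07 kW


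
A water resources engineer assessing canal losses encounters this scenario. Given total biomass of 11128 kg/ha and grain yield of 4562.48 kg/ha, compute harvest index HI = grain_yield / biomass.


HI = grain_yield / biomass
   = 4562.48 / 11128
   = 0.41


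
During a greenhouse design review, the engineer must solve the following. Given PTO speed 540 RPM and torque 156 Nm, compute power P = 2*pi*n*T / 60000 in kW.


P = 2*pi*n*T / 60000
  = 2*pi * 540 * 156 / 60000
  = 529295.53 / 60000
  = 8.82 kW


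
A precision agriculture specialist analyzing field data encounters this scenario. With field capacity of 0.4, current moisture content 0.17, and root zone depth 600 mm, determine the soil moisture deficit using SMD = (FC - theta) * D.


SMD = (FC - theta) * D
    = (0.4 - 0.17) * 600
    = 0.230 * 600
    = 138 mm


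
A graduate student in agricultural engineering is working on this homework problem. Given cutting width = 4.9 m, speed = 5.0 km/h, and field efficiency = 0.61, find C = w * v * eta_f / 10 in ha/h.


C = w * v * eta_f / 10
  = 4.9 * 5.0 * 0.61 / 10
  = 14.95 / 10
  = 1.49 ha/h


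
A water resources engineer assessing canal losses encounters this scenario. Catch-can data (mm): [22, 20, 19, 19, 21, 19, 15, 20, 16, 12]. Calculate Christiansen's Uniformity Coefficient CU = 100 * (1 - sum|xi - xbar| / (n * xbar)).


xbar = 183 / 10 = 18.300
sum|xi - xbar| = 23.800
CU = 100 * (1 - 23.800 / (10 * 18.300))
   = 100 * (1 - 0.1301)
   = 86.99%


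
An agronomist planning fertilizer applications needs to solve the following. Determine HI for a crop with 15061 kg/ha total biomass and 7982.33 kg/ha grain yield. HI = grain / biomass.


HI = grain_yield / biomass
   = 7982.33 / 15061
   = 0.53


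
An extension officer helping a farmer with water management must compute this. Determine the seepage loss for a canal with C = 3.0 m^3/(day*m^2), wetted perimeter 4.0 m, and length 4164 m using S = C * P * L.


S = C * P * L
  = 3.0 * 4.0 * 4164
  = 49968 m^3/day


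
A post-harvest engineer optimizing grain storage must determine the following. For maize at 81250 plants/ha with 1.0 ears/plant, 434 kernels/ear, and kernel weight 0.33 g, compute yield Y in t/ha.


Y = density * ears * kernels * kw
  = 81250 * 1.0 * 434 * 0.33 g/ha
  = 11636625 g/ha
  = 11636.63 kg/ha = 11.64 t/ha
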